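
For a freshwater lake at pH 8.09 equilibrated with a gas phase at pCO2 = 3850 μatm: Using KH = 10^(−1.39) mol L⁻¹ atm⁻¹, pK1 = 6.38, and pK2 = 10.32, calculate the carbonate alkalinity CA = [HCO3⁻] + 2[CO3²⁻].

[CO2*] = KH · pCO2 = 10^(−1.39) × 3850×10^-6 = 1.568×10^-4 mol/L
α₀ = 1/(1 + K1/[H⁺] + K1K2/[H⁺]²) = 1/(1 + 10^+1.71 + 10^-0.52) = 0.01902
DIC = [CO2*]/α₀ = 1.568×10^-4 / 0.01902 = 8.248 mmol/L
CA = (α₁ + 2α₂)·DIC = (0.9752 + 2×0.005743) × 8.248 = 8.14 mmol/L

CA = 8.14 mmol/L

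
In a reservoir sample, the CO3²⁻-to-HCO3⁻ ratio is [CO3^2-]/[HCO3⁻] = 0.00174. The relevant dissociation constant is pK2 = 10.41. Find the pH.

pH = 7.65

From K2 = [H⁺][CO3^2-]/[HCO3⁻]:  pH = pK2 + log₁₀([CO3^2-]/[HCO3⁻])
log₁₀(0.00174) = -2.759
pH = 10.41 + (-2.759) = 7.65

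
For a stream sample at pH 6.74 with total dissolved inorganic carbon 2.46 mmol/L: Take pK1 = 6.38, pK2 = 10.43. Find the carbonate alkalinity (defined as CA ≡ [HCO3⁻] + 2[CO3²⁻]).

CA = [HCO3⁻] + 2[CO3²⁻] = (α₁ + 2α₂)·DIC
At pH 6.74: [H⁺]/K1 = 10^-0.36 = 0.43652, K2/[H⁺] = 10^-3.69 = 0.00020417
α₁ = 1/(1 + 0.43652 + 0.00020417) = 1/1.4367 = 0.6960; α₂ = α₁·K2/[H⁺] = 0.0001421
α₁ + 2α₂ = 0.6963
CA = 0.6963 × 2.46 = 1.71 mmol/L

CA = 1.71 mmol/L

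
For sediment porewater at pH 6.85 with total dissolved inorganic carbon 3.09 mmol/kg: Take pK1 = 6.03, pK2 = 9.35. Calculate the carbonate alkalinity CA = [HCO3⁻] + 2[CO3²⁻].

CA = 2.69 mmol/kg

CA = [HCO3⁻] + 2[CO3²⁻] = (α₁ + 2α₂)·DIC
At pH 6.85: [H⁺]/K1 = 10^-0.82 = 0.15136, K2/[H⁺] = 10^-2.50 = 0.0031623
α₁ = 1/(1 + 0.15136 + 0.0031623) = 1/1.1545 = 0.8662; α₂ = α₁·K2/[H⁺] = 0.002739
α₁ + 2α₂ = 0.8716
CA = 0.8716 × 3.09 = 2.69 mmol/kg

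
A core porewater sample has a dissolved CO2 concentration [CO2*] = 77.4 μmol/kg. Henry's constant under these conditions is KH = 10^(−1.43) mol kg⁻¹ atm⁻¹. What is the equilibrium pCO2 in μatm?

pCO2 = 2080 μatm

KH = 10^(−1.43) = 3.715×10^-2 mol kg⁻¹ atm⁻¹
pCO2 = [CO2*]/KH = 77.4×10^-6 / 3.715×10^-2 = 2.08×10^-3 atm = 2080 μatm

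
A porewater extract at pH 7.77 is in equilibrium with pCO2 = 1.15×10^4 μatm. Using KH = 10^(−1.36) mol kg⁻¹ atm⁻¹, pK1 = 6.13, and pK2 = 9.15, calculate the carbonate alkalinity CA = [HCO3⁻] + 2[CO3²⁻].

CA = 23.7 mmol/kg

[CO2*] = KH · pCO2 = 10^(−1.36) × 1.15×10^4×10^-6 = 5.020×10^-4 mol/kg
α₀ = 1/(1 + K1/[H⁺] + K1K2/[H⁺]²) = 1/(1 + 10^+1.64 + 10^+0.26) = 0.02152
DIC = [CO2*]/α₀ = 5.020×10^-4 / 0.02152 = 23.33 mmol/kg
CA = (α₁ + 2α₂)·DIC = (0.9393 + 2×0.03916) × 23.33 = 23.7 mmol/kg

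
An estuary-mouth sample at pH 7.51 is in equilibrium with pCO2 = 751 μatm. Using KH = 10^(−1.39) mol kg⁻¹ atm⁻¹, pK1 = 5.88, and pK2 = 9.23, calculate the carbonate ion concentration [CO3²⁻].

[CO2*] = KH · pCO2 = 10^(−1.39) × 751×10^-6 = 3.059×10^-5 mol/kg
α₀ = 1/(1 + K1/[H⁺] + K1K2/[H⁺]²) = 1/(1 + 10^+1.63 + 10^-0.09) = 0.02249
DIC = [CO2*]/α₀ = 3.059×10^-5 / 0.02249 = 1.361 mmol/kg
[CO3²⁻] = α₂·DIC; α₂ = 0.01828, so [CO3²⁻] = 0.01828 × 1.361 = 0.0249 mmol/kg

[CO3²⁻] = 0.0249 mmol/kg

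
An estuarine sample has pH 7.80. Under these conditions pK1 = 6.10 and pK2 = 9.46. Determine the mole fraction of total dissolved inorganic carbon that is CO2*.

α₀ = 0.0192

α₀ = 1 / (1 + K1/[H⁺] + K1K2/[H⁺]²) = 1 / (1 + 10^+1.70 + 10^+0.04)
   = 1 / (1 + 50.119 + 1.0965) = 1/52.215 = 0.01915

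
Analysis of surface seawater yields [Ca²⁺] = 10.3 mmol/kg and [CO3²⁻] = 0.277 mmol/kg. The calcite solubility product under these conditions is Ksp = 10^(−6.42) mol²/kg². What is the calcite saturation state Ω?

Ω = 7.50

Ksp = 10^(−6.42) = 3.802×10^-7
Ω = [Ca²⁺][CO3²⁻]/Ksp = (10.3×10^-3)(0.277×10^-3) / 3.802×10^-7 = 7.50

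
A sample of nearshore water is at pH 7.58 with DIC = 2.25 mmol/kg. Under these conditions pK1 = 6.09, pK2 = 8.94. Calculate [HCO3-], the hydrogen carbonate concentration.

[HCO3⁻] = 2.09 mmol/kg

α₁ = 1 / (1 + [H⁺]/K1 + K2/[H⁺]) = 1 / (1 + 10^-1.49 + 10^-1.36)
   = 1 / (1 + 0.032359 + 0.043652) = 1/1.0760 = 0.9294
[HCO3⁻] = α₁ × DIC = 0.9294 × 2.25 = 2.09 mmol/kg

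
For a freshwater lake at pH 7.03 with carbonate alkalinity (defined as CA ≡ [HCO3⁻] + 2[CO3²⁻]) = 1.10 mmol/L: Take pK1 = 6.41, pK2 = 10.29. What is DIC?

CA = [HCO3⁻] + 2[CO3²⁻] = (α₁ + 2α₂)·DIC
At pH 7.03: [H⁺]/K1 = 10^-0.62 = 0.23988, K2/[H⁺] = 10^-3.26 = 0.00054954
α₁ = 1/(1 + 0.23988 + 0.00054954) = 1/1.2404 = 0.8062; α₂ = α₁·K2/[H⁺] = 0.0004430
α₁ + 2α₂ = 0.8071
DIC = CA / (α₁ + 2α₂) = 1.10 / 0.8071 = 1.36 mmol/L

DIC = 1.36 mmol/L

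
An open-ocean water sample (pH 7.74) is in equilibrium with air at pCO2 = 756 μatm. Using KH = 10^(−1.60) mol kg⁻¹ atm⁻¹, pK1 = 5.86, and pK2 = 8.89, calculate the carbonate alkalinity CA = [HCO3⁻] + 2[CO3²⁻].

CA = 1.64 mmol/kg

[CO2*] = KH · pCO2 = 10^(−1.60) × 756×10^-6 = 1.899×10^-5 mol/kg
α₀ = 1/(1 + K1/[H⁺] + K1K2/[H⁺]²) = 1/(1 + 10^+1.88 + 10^+0.73) = 0.01216
DIC = [CO2*]/α₀ = 1.899×10^-5 / 0.01216 = 1.561 mmol/kg
CA = (α₁ + 2α₂)·DIC = (0.9225 + 2×0.06531) × 1.561 = 1.64 mmol/kg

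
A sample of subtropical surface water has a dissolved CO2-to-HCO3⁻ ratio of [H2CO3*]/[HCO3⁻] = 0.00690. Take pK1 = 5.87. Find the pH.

pH = 8.03

From K1 = [H⁺][HCO3⁻]/[H2CO3*]:  pH = pK1 − log₁₀([H2CO3*]/[HCO3⁻])
log₁₀(0.00690) = -2.161
pH = 5.87 − (-2.161) = 8.03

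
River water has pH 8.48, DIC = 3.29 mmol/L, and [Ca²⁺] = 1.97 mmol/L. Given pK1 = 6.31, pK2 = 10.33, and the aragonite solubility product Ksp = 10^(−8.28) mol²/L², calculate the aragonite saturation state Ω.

Ω = 17.1

α₂ = 1 / (1 + [H⁺]/K2 + [H⁺]²/(K1K2)) = 1 / (1 + 10^+1.85 + 10^-0.32)
   = 1 / (1 + 70.795 + 0.47863) = 1/72.273 = 0.01384
[CO3²⁻] = α₂ × DIC = 0.01384 × 3.29 = 0.04552 mmol/L
Ksp = 10^(−8.28) = 5.248×10^-9
Ω = [Ca²⁺][CO3²⁻]/Ksp = (1.97×10^-3)(4.552×10^-5) / 5.248×10^-9 = 17.1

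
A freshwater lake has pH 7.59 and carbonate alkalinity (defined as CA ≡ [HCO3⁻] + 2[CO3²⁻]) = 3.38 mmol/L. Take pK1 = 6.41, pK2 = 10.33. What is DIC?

CA = [HCO3⁻] + 2[CO3²⁻] = (α₁ + 2α₂)·DIC
At pH 7.59: [H⁺]/K1 = 10^-1.18 = 0.066069, K2/[H⁺] = 10^-2.74 = 0.0018197
α₁ = 1/(1 + 0.066069 + 0.0018197) = 1/1.0679 = 0.9364; α₂ = α₁·K2/[H⁺] = 0.001704
α₁ + 2α₂ = 0.9398
DIC = CA / (α₁ + 2α₂) = 3.38 / 0.9398 = 3.60 mmol/L

DIC = 3.60 mmol/L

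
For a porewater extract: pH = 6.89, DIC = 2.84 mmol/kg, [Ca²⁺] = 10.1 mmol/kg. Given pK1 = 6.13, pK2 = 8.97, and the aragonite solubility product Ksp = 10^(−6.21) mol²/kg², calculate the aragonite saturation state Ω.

α₂ = 1 / (1 + [H⁺]/K2 + [H⁺]²/(K1K2)) = 1 / (1 + 10^+2.08 + 10^+1.32)
   = 1 / (1 + 120.23 + 20.893) = 1/142.12 = 0.007036
[CO3²⁻] = α₂ × DIC = 0.007036 × 2.84 = 0.01998 mmol/kg = 19.98 μmol/kg
Ksp = 10^(−6.21) = 6.166×10^-7
Ω = [Ca²⁺][CO3²⁻]/Ksp = (10.1×10^-3)(1.998×10^-5) / 6.166×10^-7 = 0.327

Ω = 0.327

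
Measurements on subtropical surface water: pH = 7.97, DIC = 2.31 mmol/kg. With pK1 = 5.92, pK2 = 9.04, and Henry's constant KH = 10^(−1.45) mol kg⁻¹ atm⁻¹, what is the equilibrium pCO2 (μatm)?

pCO2 = 530 μatm

α₀ = 1 / (1 + K1/[H⁺] + K1K2/[H⁺]²) = 1 / (1 + 10^+2.05 + 10^+0.98)
   = 1 / (1 + 112.20 + 9.5499) = 1/122.75 = 0.008147
[CO2*] = α₀ × DIC = 0.008147 × 2.31 = 0.01882 mmol/kg = 18.82 μmol/kg
pCO2 = [CO2*]/KH = 1.882×10^-5 / 3.548×10^-2 = 530 μatm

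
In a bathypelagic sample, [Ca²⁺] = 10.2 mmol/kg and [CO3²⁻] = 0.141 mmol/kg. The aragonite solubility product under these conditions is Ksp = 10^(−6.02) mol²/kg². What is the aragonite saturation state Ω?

Ksp = 10^(−6.02) = 9.550×10^-7
Ω = [Ca²⁺][CO3²⁻]/Ksp = (10.2×10^-3)(0.141×10^-3) / 9.550×10^-7 = 1.51

Ω = 1.51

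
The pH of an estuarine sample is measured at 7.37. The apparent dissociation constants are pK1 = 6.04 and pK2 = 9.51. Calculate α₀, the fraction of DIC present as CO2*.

α₀ = 1 / (1 + K1/[H⁺] + K1K2/[H⁺]²) = 1 / (1 + 10^+1.33 + 10^-0.81)
   = 1 / (1 + 21.380 + 0.15488) = 1/22.535 = 0.04438

α₀ = 0.0444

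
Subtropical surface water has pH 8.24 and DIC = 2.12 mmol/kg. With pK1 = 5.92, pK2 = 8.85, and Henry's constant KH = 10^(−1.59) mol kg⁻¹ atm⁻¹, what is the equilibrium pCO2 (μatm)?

α₀ = 1 / (1 + K1/[H⁺] + K1K2/[H⁺]²) = 1 / (1 + 10^+2.32 + 10^+1.71)
   = 1 / (1 + 208.93 + 51.286) = 1/261.22 = 0.003828
[CO2*] = α₀ × DIC = 0.003828 × 2.12 = 0.008116 mmol/kg = 8.116 μmol/kg
pCO2 = [CO2*]/KH = 8.116×10^-6 / 2.570×10^-2 = 316 μatm

pCO2 = 316 μatm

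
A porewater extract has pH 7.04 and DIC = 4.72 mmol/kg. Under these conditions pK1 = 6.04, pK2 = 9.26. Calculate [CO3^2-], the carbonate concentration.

α₂ = 1 / (1 + [H⁺]/K2 + [H⁺]²/(K1K2)) = 1 / (1 + 10^+2.22 + 10^+1.22)
   = 1 / (1 + 165.96 + 16.596) = 1/183.55 = 0.005448
[CO3²⁻] = α₂ × DIC = 0.005448 × 4.72 = 0.0257 mmol/kg

[CO3²⁻] = 0.0257 mmol/kg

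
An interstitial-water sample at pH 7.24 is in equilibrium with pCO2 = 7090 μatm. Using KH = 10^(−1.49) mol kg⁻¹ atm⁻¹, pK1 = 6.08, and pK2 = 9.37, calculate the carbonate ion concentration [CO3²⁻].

[CO3²⁻] = 0.0246 mmol/kg

[CO2*] = KH · pCO2 = 10^(−1.49) × 7090×10^-6 = 2.294×10^-4 mol/kg
α₀ = 1/(1 + K1/[H⁺] + K1K2/[H⁺]²) = 1/(1 + 10^+1.16 + 10^-0.97) = 0.06426
DIC = [CO2*]/α₀ = 2.294×10^-4 / 0.06426 = 3.570 mmol/kg
[CO3²⁻] = α₂·DIC; α₂ = 0.006886, so [CO3²⁻] = 0.006886 × 3.570 = 0.0246 mmol/kg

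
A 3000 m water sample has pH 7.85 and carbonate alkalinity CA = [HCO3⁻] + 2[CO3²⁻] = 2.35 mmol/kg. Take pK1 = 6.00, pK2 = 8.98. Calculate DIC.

DIC = 2.23 mmol/kg

CA = [HCO3⁻] + 2[CO3²⁻] = (α₁ + 2α₂)·DIC
At pH 7.85: [H⁺]/K1 = 10^-1.85 = 0.014125, K2/[H⁺] = 10^-1.13 = 0.074131
α₁ = 1/(1 + 0.014125 + 0.074131) = 1/1.0883 = 0.9189; α₂ = α₁·K2/[H⁺] = 0.06812
α₁ + 2α₂ = 1.0551
DIC = CA / (α₁ + 2α₂) = 2.35 / 1.0551 = 2.23 mmol/kg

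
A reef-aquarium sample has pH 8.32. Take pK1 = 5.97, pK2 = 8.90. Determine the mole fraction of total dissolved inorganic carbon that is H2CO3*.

α₀ = 1 / (1 + K1/[H⁺] + K1K2/[H⁺]²) = 1 / (1 + 10^+2.35 + 10^+1.77)
   = 1 / (1 + 223.87 + 58.884) = 1/283.76 = 0.003524

α₀ = 0.00352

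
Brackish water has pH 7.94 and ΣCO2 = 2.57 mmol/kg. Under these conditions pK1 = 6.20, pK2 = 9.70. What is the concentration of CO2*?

[CO2*] = 0.0452 mmol/kg

α₀ = 1 / (1 + K1/[H⁺] + K1K2/[H⁺]²) = 1 / (1 + 10^+1.74 + 10^-0.02)
   = 1 / (1 + 54.954 + 0.95499) = 1/56.909 = 0.01757
[CO2*] = α₀ × DIC = 0.01757 × 2.57 = 0.0452 mmol/kg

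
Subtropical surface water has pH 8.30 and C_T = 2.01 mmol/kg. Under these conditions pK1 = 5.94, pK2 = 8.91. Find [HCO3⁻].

α₁ = 1 / (1 + [H⁺]/K1 + K2/[H⁺]) = 1 / (1 + 10^-2.36 + 10^-0.61)
   = 1 / (1 + 0.0043652 + 0.24547) = 1/1.2498 = 0.8001
[HCO3⁻] = α₁ × DIC = 0.8001 × 2.01 = 1.61 mmol/kg

[HCO3⁻] = 1.61 mmol/kg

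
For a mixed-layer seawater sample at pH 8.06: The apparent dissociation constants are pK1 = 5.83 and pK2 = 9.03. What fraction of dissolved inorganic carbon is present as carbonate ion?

α₂ = 0.0963

α₂ = 1 / (1 + [H⁺]/K2 + [H⁺]²/(K1K2)) = 1 / (1 + 10^+0.97 + 10^-1.26)
   = 1 / (1 + 9.3325 + 0.054954) = 1/10.387 = 0.09627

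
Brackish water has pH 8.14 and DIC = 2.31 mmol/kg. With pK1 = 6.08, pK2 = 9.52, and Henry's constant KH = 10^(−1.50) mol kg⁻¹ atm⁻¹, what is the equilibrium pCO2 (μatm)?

pCO2 = 606 μatm

α₀ = 1 / (1 + K1/[H⁺] + K1K2/[H⁺]²) = 1 / (1 + 10^+2.06 + 10^+0.68)
   = 1 / (1 + 114.82 + 4.7863) = 1/120.60 = 0.008292
[CO2*] = α₀ × DIC = 0.008292 × 2.31 = 0.01915 mmol/kg = 19.15 μmol/kg
pCO2 = [CO2*]/KH = 1.915×10^-5 / 3.162×10^-2 = 606 μatm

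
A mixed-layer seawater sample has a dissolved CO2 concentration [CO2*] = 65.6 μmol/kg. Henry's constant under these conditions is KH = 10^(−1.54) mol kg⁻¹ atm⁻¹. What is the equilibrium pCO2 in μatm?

pCO2 = 2270 μatm

KH = 10^(−1.54) = 2.884×10^-2 mol kg⁻¹ atm⁻¹
pCO2 = [CO2*]/KH = 65.6×10^-6 / 2.884×10^-2 = 2.27×10^-3 atm = 2270 μatm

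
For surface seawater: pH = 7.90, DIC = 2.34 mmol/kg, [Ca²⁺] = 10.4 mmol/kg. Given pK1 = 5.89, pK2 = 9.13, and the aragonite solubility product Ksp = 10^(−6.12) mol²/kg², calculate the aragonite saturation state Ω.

α₂ = 1 / (1 + [H⁺]/K2 + [H⁺]²/(K1K2)) = 1 / (1 + 10^+1.23 + 10^-0.78)
   = 1 / (1 + 16.982 + 0.16596) = 1/18.148 = 0.05510
[CO3²⁻] = α₂ × DIC = 0.05510 × 2.34 = 0.1289 mmol/kg
Ksp = 10^(−6.12) = 7.586×10^-7
Ω = [Ca²⁺][CO3²⁻]/Ksp = (10.4×10^-3)(1.289×10^-4) / 7.586×10^-7 = 1.77

Ω = 1.77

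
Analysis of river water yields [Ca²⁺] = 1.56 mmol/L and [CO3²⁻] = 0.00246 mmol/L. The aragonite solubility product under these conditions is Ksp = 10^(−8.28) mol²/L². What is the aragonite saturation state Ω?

Ω = 0.731

Ksp = 10^(−8.28) = 5.248×10^-9
Ω = [Ca²⁺][CO3²⁻]/Ksp = (1.56×10^-3)(0.00246×10^-3) / 5.248×10^-9 = 0.731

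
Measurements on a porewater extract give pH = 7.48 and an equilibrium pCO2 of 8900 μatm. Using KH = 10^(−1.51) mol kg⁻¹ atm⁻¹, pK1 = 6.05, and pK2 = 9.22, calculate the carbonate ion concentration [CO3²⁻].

[CO2*] = KH · pCO2 = 10^(−1.51) × 8900×10^-6 = 2.750×10^-4 mol/kg
α₀ = 1/(1 + K1/[H⁺] + K1K2/[H⁺]²) = 1/(1 + 10^+1.43 + 10^-0.31) = 0.03520
DIC = [CO2*]/α₀ = 2.750×10^-4 / 0.03520 = 7.812 mmol/kg
[CO3²⁻] = α₂·DIC; α₂ = 0.01724, so [CO3²⁻] = 0.01724 × 7.812 = 0.135 mmol/kg

[CO3²⁻] = 0.135 mmol/kg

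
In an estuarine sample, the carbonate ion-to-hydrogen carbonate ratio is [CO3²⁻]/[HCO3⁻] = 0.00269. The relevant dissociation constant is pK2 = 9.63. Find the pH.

pH = 7.06

From K2 = [H⁺][CO3²⁻]/[HCO3⁻]:  pH = pK2 + log₁₀([CO3²⁻]/[HCO3⁻])
log₁₀(0.00269) = -2.570
pH = 9.63 + (-2.570) = 7.06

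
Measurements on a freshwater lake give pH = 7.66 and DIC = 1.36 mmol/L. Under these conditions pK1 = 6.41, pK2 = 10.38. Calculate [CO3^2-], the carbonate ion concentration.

[CO3²⁻] = 2.45 μmol/L

α₂ = 1 / (1 + [H⁺]/K2 + [H⁺]²/(K1K2)) = 1 / (1 + 10^+2.72 + 10^+1.47)
   = 1 / (1 + 524.81 + 29.512) = 1/555.32 = 0.001801
[CO3²⁻] = α₂ × DIC = 0.001801 × 1.36 = 0.00245 mmol/L = 2.45 μmol/L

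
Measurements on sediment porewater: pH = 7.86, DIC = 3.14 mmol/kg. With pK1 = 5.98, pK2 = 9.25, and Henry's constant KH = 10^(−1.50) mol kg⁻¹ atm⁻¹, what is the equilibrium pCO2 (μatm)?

pCO2 = 1240 μatm

α₀ = 1 / (1 + K1/[H⁺] + K1K2/[H⁺]²) = 1 / (1 + 10^+1.88 + 10^+0.49)
   = 1 / (1 + 75.858 + 3.0903) = 1/79.948 = 0.01251
[CO2*] = α₀ × DIC = 0.01251 × 3.14 = 0.03928 mmol/kg
pCO2 = [CO2*]/KH = 3.928×10^-5 / 3.162×10^-2 = 1240 μatm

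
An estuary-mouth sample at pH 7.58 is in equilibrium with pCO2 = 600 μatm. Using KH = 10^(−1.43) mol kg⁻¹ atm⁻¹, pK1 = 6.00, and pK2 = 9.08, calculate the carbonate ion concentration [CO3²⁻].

[CO3²⁻] = 0.0268 mmol/kg

[CO2*] = KH · pCO2 = 10^(−1.43) × 600×10^-6 = 2.229×10^-5 mol/kg
α₀ = 1/(1 + K1/[H⁺] + K1K2/[H⁺]²) = 1/(1 + 10^+1.58 + 10^+0.08) = 0.02486
DIC = [CO2*]/α₀ = 2.229×10^-5 / 0.02486 = 0.8966 mmol/kg
[CO3²⁻] = α₂·DIC; α₂ = 0.02989, so [CO3²⁻] = 0.02989 × 0.8966 = 0.0268 mmol/kg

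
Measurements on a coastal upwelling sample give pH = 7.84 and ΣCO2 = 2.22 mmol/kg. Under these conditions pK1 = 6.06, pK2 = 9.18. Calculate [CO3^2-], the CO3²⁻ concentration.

α₂ = 1 / (1 + [H⁺]/K2 + [H⁺]²/(K1K2)) = 1 / (1 + 10^+1.34 + 10^-0.44)
   = 1 / (1 + 21.878 + 0.36308) = 1/23.241 = 0.04303
[CO3²⁻] = α₂ × DIC = 0.04303 × 2.22 = 0.0955 mmol/kg

[CO3²⁻] = 0.0955 mmol/kg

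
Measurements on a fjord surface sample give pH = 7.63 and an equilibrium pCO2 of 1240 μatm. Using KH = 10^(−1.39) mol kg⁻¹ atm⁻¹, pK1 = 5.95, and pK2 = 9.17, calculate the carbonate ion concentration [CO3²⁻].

[CO3²⁻] = 0.0697 mmol/kg

[CO2*] = KH · pCO2 = 10^(−1.39) × 1240×10^-6 = 5.052×10^-5 mol/kg
α₀ = 1/(1 + K1/[H⁺] + K1K2/[H⁺]²) = 1/(1 + 10^+1.68 + 10^+0.14) = 0.01990
DIC = [CO2*]/α₀ = 5.052×10^-5 / 0.01990 = 2.538 mmol/kg
[CO3²⁻] = α₂·DIC; α₂ = 0.02747, so [CO3²⁻] = 0.02747 × 2.538 = 0.0697 mmol/kg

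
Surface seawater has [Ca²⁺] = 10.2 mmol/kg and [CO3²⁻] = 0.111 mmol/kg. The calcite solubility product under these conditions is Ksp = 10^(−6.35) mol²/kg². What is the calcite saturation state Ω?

Ksp = 10^(−6.35) = 4.467×10^-7
Ω = [Ca²⁺][CO3²⁻]/Ksp = (10.2×10^-3)(0.111×10^-3) / 4.467×10^-7 = 2.53

Ω = 2.53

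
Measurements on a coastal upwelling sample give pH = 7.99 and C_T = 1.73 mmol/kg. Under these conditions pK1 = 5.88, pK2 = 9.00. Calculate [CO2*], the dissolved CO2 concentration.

α₀ = 1 / (1 + K1/[H⁺] + K1K2/[H⁺]²) = 1 / (1 + 10^+2.11 + 10^+1.10)
   = 1 / (1 + 128.82 + 12.589) = 1/142.41 = 0.007022
[CO2*] = α₀ × DIC = 0.007022 × 1.73 = 0.0121 mmol/kg = 12.1 μmol/kg

[CO2*] = 12.1 μmol/kg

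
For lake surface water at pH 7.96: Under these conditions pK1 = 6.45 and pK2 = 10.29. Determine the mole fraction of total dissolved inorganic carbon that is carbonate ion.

α₂ = 0.00452

α₂ = 1 / (1 + [H⁺]/K2 + [H⁺]²/(K1K2)) = 1 / (1 + 10^+2.33 + 10^+0.82)
   = 1 / (1 + 213.80 + 6.6069) = 1/221.40 = 0.004517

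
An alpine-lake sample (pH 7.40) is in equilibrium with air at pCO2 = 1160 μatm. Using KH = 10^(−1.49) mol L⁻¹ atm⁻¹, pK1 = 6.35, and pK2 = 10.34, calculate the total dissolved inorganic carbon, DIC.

DIC = 0.459 mmol/L

[CO2*] = KH · pCO2 = 10^(−1.49) × 1160×10^-6 = 3.754×10^-5 mol/L
α₀ = 1/(1 + K1/[H⁺] + K1K2/[H⁺]²) = 1/(1 + 10^+1.05 + 10^-1.89) = 0.08175
DIC = [CO2*]/α₀ = 3.754×10^-5 / 0.08175 = 0.459 mmol/L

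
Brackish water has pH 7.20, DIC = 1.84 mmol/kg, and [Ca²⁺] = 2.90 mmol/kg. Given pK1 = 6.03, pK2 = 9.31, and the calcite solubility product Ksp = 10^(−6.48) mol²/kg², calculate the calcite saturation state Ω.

Ω = 0.116

α₂ = 1 / (1 + [H⁺]/K2 + [H⁺]²/(K1K2)) = 1 / (1 + 10^+2.11 + 10^+0.94)
   = 1 / (1 + 128.82 + 8.7096) = 1/138.53 = 0.007218
[CO3²⁻] = α₂ × DIC = 0.007218 × 1.84 = 0.01328 mmol/kg = 13.28 μmol/kg
Ksp = 10^(−6.48) = 3.311×10^-7
Ω = [Ca²⁺][CO3²⁻]/Ksp = (2.90×10^-3)(1.328×10^-5) / 3.311×10^-7 = 0.116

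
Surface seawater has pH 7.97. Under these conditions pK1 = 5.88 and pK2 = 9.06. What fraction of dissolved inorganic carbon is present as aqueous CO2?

α₀ = 1 / (1 + K1/[H⁺] + K1K2/[H⁺]²) = 1 / (1 + 10^+2.09 + 10^+1.00)
   = 1 / (1 + 123.03 + 10.000) = 1/134.03 = 0.007461

α₀ = 0.00746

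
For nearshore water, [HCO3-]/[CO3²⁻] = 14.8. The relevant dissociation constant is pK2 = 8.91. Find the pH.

From K2 = [H⁺][CO3²⁻]/[HCO3-]:  pH = pK2 − log₁₀([HCO3-]/[CO3²⁻])
log₁₀(14.8) = +1.170
pH = 8.91 − (+1.170) = 7.74

pH = 7.74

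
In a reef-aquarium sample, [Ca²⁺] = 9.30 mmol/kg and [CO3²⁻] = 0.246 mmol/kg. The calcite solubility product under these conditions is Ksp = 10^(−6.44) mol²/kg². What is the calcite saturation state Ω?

Ksp = 10^(−6.44) = 3.631×10^-7
Ω = [Ca²⁺][CO3²⁻]/Ksp = (9.30×10^-3)(0.246×10^-3) / 3.631×10^-7 = 6.30

Ω = 6.30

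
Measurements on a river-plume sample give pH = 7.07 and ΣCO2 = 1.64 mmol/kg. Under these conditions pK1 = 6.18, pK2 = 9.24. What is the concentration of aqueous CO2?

[CO2*] = 0.186 mmol/kg

α₀ = 1 / (1 + K1/[H⁺] + K1K2/[H⁺]²) = 1 / (1 + 10^+0.89 + 10^-1.28)
   = 1 / (1 + 7.7625 + 0.052481) = 1/8.8150 = 0.1134
[CO2*] = α₀ × DIC = 0.1134 × 1.64 = 0.186 mmol/kg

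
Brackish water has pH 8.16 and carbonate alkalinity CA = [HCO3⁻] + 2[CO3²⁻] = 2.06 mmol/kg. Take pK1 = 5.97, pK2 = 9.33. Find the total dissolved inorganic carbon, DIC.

CA = [HCO3⁻] + 2[CO3²⁻] = (α₁ + 2α₂)·DIC
At pH 8.16: [H⁺]/K1 = 10^-2.19 = 0.0064565, K2/[H⁺] = 10^-1.17 = 0.067608
α₁ = 1/(1 + 0.0064565 + 0.067608) = 1/1.0741 = 0.9310; α₂ = α₁·K2/[H⁺] = 0.06295
α₁ + 2α₂ = 1.0569
DIC = CA / (α₁ + 2α₂) = 2.06 / 1.0569 = 1.95 mmol/kg

DIC = 1.95 mmol/kg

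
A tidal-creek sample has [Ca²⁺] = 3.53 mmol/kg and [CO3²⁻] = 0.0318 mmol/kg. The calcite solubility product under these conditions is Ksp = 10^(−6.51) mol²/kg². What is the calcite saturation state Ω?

Ω = 0.363

Ksp = 10^(−6.51) = 3.090×10^-7
Ω = [Ca²⁺][CO3²⁻]/Ksp = (3.53×10^-3)(0.0318×10^-3) / 3.090×10^-7 = 0.363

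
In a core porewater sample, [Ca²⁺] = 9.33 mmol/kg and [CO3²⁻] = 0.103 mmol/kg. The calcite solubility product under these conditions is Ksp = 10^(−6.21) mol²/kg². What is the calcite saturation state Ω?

Ksp = 10^(−6.21) = 6.166×10^-7
Ω = [Ca²⁺][CO3²⁻]/Ksp = (9.33×10^-3)(0.103×10^-3) / 6.166×10^-7 = 1.56

Ω = 1.56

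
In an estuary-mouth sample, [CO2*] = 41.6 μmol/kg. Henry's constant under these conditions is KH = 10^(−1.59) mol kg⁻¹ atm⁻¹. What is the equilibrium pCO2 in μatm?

KH = 10^(−1.59) = 2.570×10^-2 mol kg⁻¹ atm⁻¹
pCO2 = [CO2*]/KH = 41.6×10^-6 / 2.570×10^-2 = 1.62×10^-3 atm = 1620 μatm

pCO2 = 1620 μatm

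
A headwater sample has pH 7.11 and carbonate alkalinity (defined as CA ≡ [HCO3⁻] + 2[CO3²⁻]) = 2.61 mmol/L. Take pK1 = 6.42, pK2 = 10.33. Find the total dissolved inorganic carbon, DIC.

DIC = 3.14 mmol/L

CA = [HCO3⁻] + 2[CO3²⁻] = (α₁ + 2α₂)·DIC
At pH 7.11: [H⁺]/K1 = 10^-0.69 = 0.20417, K2/[H⁺] = 10^-3.22 = 0.00060256
α₁ = 1/(1 + 0.20417 + 0.00060256) = 1/1.2048 = 0.8300; α₂ = α₁·K2/[H⁺] = 0.0005001
α₁ + 2α₂ = 0.8310
DIC = CA / (α₁ + 2α₂) = 2.61 / 0.8310 = 3.14 mmol/L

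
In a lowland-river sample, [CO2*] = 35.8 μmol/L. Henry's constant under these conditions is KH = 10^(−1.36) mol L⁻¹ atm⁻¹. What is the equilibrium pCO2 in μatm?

pCO2 = 820 μatm

KH = 10^(−1.36) = 4.365×10^-2 mol L⁻¹ atm⁻¹
pCO2 = [CO2*]/KH = 35.8×10^-6 / 4.365×10^-2 = 8.20×10^-4 atm = 820 μatm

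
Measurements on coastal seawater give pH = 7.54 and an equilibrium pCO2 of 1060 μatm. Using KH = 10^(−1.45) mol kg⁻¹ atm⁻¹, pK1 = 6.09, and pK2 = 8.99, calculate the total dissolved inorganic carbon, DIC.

DIC = 1.14 mmol/kg

[CO2*] = KH · pCO2 = 10^(−1.45) × 1060×10^-6 = 3.761×10^-5 mol/kg
α₀ = 1/(1 + K1/[H⁺] + K1K2/[H⁺]²) = 1/(1 + 10^+1.45 + 10^+0.00) = 0.03313
DIC = [CO2*]/α₀ = 3.761×10^-5 / 0.03313 = 1.14 mmol/kg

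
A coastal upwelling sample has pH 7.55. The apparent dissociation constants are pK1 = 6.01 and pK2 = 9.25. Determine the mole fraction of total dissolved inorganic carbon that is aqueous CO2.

α₀ = 1 / (1 + K1/[H⁺] + K1K2/[H⁺]²) = 1 / (1 + 10^+1.54 + 10^-0.16)
   = 1 / (1 + 34.674 + 0.69183) = 1/36.366 = 0.02750

α₀ = 0.0275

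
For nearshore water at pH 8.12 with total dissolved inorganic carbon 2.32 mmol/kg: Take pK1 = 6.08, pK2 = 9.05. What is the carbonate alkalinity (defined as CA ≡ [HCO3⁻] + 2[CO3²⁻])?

CA = [HCO3⁻] + 2[CO3²⁻] = (α₁ + 2α₂)·DIC
At pH 8.12: [H⁺]/K1 = 10^-2.04 = 0.0091201, K2/[H⁺] = 10^-0.93 = 0.11749
α₁ = 1/(1 + 0.0091201 + 0.11749) = 1/1.1266 = 0.8876; α₂ = α₁·K2/[H⁺] = 0.1043
α₁ + 2α₂ = 1.0962
CA = 1.0962 × 2.32 = 2.54 mmol/kg

CA = 2.54 mmol/kg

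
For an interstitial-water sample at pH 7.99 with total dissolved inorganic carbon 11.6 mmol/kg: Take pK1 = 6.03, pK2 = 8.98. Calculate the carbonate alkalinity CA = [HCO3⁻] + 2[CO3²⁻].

CA = [HCO3⁻] + 2[CO3²⁻] = (α₁ + 2α₂)·DIC
At pH 7.99: [H⁺]/K1 = 10^-1.96 = 0.010965, K2/[H⁺] = 10^-0.99 = 0.10233
α₁ = 1/(1 + 0.010965 + 0.10233) = 1/1.1133 = 0.8982; α₂ = α₁·K2/[H⁺] = 0.09192
α₁ + 2α₂ = 1.0821
CA = 1.0821 × 11.6 = 12.6 mmol/kg

CA = 12.6 mmol/kg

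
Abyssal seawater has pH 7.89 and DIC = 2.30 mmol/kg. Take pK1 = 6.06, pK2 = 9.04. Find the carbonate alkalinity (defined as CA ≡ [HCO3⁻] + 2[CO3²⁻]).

CA = [HCO3⁻] + 2[CO3²⁻] = (α₁ + 2α₂)·DIC
At pH 7.89: [H⁺]/K1 = 10^-1.83 = 0.014791, K2/[H⁺] = 10^-1.15 = 0.070795
α₁ = 1/(1 + 0.014791 + 0.070795) = 1/1.0856 = 0.9212; α₂ = α₁·K2/[H⁺] = 0.06521
α₁ + 2α₂ = 1.0516
CA = 1.0516 × 2.30 = 2.42 mmol/kg

CA = 2.42 mmol/kg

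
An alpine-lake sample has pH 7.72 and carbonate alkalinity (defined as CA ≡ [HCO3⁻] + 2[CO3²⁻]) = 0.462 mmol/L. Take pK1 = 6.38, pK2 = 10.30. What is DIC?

CA = [HCO3⁻] + 2[CO3²⁻] = (α₁ + 2α₂)·DIC
At pH 7.72: [H⁺]/K1 = 10^-1.34 = 0.045709, K2/[H⁺] = 10^-2.58 = 0.0026303
α₁ = 1/(1 + 0.045709 + 0.0026303) = 1/1.0483 = 0.9539; α₂ = α₁·K2/[H⁺] = 0.002509
α₁ + 2α₂ = 0.9589
DIC = CA / (α₁ + 2α₂) = 0.462 / 0.9589 = 0.482 mmol/L

DIC = 0.482 mmol/L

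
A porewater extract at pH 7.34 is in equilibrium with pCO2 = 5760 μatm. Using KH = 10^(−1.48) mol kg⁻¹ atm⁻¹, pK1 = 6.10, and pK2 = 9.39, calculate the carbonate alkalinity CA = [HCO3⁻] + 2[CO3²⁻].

[CO2*] = KH · pCO2 = 10^(−1.48) × 5760×10^-6 = 1.907×10^-4 mol/kg
α₀ = 1/(1 + K1/[H⁺] + K1K2/[H⁺]²) = 1/(1 + 10^+1.24 + 10^-0.81) = 0.05396
DIC = [CO2*]/α₀ = 1.907×10^-4 / 0.05396 = 3.535 mmol/kg
CA = (α₁ + 2α₂)·DIC = (0.9377 + 2×0.008357) × 3.535 = 3.37 mmol/kg

CA = 3.37 mmol/kg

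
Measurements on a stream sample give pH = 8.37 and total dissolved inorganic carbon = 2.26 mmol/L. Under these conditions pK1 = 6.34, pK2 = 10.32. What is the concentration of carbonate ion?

[CO3²⁻] = 0.0248 mmol/L

α₂ = 1 / (1 + [H⁺]/K2 + [H⁺]²/(K1K2)) = 1 / (1 + 10^+1.95 + 10^-0.08)
   = 1 / (1 + 89.125 + 0.83176) = 1/90.957 = 0.01099
[CO3²⁻] = α₂ × DIC = 0.01099 × 2.26 = 0.0248 mmol/L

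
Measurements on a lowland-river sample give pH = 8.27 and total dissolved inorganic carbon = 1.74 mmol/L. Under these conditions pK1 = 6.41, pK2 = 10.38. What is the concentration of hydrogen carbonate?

α₁ = 1 / (1 + [H⁺]/K1 + K2/[H⁺]) = 1 / (1 + 10^-1.86 + 10^-2.11)
   = 1 / (1 + 0.013804 + 0.0077625) = 1/1.0216 = 0.9789
[HCO3⁻] = α₁ × DIC = 0.9789 × 1.74 = 1.70 mmol/L

[HCO3⁻] = 1.70 mmol/L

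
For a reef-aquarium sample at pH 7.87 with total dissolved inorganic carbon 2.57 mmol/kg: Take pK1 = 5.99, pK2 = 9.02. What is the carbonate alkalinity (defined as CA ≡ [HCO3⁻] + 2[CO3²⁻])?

CA = 2.71 mmol/kg

CA = [HCO3⁻] + 2[CO3²⁻] = (α₁ + 2α₂)·DIC
At pH 7.87: [H⁺]/K1 = 10^-1.88 = 0.013183, K2/[H⁺] = 10^-1.15 = 0.070795
α₁ = 1/(1 + 0.013183 + 0.070795) = 1/1.0840 = 0.9225; α₂ = α₁·K2/[H⁺] = 0.06531
α₁ + 2α₂ = 1.0531
CA = 1.0531 × 2.57 = 2.71 mmol/kg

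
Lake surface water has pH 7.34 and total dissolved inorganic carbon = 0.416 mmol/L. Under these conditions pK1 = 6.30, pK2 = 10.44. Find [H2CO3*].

[CO2*] = 0.0347 mmol/L

α₀ = 1 / (1 + K1/[H⁺] + K1K2/[H⁺]²) = 1 / (1 + 10^+1.04 + 10^-2.06)
   = 1 / (1 + 10.965 + 0.0087096) = 1/11.973 = 0.08352
[CO2*] = α₀ × DIC = 0.08352 × 0.416 = 0.0347 mmol/L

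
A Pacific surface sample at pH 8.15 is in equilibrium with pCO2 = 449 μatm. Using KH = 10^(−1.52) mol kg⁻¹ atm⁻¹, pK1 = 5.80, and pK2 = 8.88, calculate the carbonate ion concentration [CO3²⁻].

[CO2*] = KH · pCO2 = 10^(−1.52) × 449×10^-6 = 1.356×10^-5 mol/kg
α₀ = 1/(1 + K1/[H⁺] + K1K2/[H⁺]²) = 1/(1 + 10^+2.35 + 10^+1.62) = 0.003752
DIC = [CO2*]/α₀ = 1.356×10^-5 / 0.003752 = 3.614 mmol/kg
[CO3²⁻] = α₂·DIC; α₂ = 0.1564, so [CO3²⁻] = 0.1564 × 3.614 = 0.565 mmol/kg

[CO3²⁻] = 0.565 mmol/kg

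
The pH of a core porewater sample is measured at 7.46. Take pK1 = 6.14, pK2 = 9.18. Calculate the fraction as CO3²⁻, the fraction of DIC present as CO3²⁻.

α₂ = 0.0179

α₂ = 1 / (1 + [H⁺]/K2 + [H⁺]²/(K1K2)) = 1 / (1 + 10^+1.72 + 10^+0.40)
   = 1 / (1 + 52.481 + 2.5119) = 1/55.993 = 0.01786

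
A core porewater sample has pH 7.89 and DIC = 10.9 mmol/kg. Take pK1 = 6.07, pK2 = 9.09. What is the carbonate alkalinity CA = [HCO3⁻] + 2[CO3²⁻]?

CA = [HCO3⁻] + 2[CO3²⁻] = (α₁ + 2α₂)·DIC
At pH 7.89: [H⁺]/K1 = 10^-1.82 = 0.015136, K2/[H⁺] = 10^-1.20 = 0.063096
α₁ = 1/(1 + 0.015136 + 0.063096) = 1/1.0782 = 0.9274; α₂ = α₁·K2/[H⁺] = 0.05852
α₁ + 2α₂ = 1.0445
CA = 1.0445 × 10.9 = 11.4 mmol/kg

CA = 11.4 mmol/kg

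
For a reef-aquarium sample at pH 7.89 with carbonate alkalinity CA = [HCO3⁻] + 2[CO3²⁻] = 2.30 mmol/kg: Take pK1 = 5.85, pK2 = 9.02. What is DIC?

CA = [HCO3⁻] + 2[CO3²⁻] = (α₁ + 2α₂)·DIC
At pH 7.89: [H⁺]/K1 = 10^-2.04 = 0.0091201, K2/[H⁺] = 10^-1.13 = 0.074131
α₁ = 1/(1 + 0.0091201 + 0.074131) = 1/1.0833 = 0.9231; α₂ = α₁·K2/[H⁺] = 0.06843
α₁ + 2α₂ = 1.0600
DIC = CA / (α₁ + 2α₂) = 2.30 / 1.0600 = 2.17 mmol/kg

DIC = 2.17 mmol/kg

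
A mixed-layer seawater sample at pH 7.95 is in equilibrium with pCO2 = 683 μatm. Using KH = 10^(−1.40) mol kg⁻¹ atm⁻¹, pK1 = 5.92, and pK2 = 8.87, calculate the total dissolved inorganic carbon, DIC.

[CO2*] = KH · pCO2 = 10^(−1.40) × 683×10^-6 = 2.719×10^-5 mol/kg
α₀ = 1/(1 + K1/[H⁺] + K1K2/[H⁺]²) = 1/(1 + 10^+2.03 + 10^+1.11) = 0.008262
DIC = [CO2*]/α₀ = 2.719×10^-5 / 0.008262 = 3.29 mmol/kg

DIC = 3.29 mmol/kg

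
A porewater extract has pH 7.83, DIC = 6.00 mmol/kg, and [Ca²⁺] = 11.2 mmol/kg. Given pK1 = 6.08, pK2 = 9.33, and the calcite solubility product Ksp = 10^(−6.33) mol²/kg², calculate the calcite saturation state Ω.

Ω = 4.33

α₂ = 1 / (1 + [H⁺]/K2 + [H⁺]²/(K1K2)) = 1 / (1 + 10^+1.50 + 10^-0.25)
   = 1 / (1 + 31.623 + 0.56234) = 1/33.185 = 0.03013
[CO3²⁻] = α₂ × DIC = 0.03013 × 6.00 = 0.1808 mmol/kg
Ksp = 10^(−6.33) = 4.677×10^-7
Ω = [Ca²⁺][CO3²⁻]/Ksp = (11.2×10^-3)(1.808×10^-4) / 4.677×10^-7 = 4.33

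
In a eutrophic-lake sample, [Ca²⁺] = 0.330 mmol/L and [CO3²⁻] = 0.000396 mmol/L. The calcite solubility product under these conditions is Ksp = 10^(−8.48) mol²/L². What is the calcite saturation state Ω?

Ksp = 10^(−8.48) = 3.311×10^-9
Ω = [Ca²⁺][CO3²⁻]/Ksp = (0.330×10^-3)(0.000396×10^-3) / 3.311×10^-9 = 0.0395

Ω = 0.0395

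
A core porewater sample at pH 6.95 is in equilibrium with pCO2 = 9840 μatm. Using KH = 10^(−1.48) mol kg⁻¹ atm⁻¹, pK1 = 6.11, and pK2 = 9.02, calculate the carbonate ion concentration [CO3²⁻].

[CO2*] = KH · pCO2 = 10^(−1.48) × 9840×10^-6 = 3.258×10^-4 mol/kg
α₀ = 1/(1 + K1/[H⁺] + K1K2/[H⁺]²) = 1/(1 + 10^+0.84 + 10^-1.23) = 0.1254
DIC = [CO2*]/α₀ = 3.258×10^-4 / 0.1254 = 2.599 mmol/kg
[CO3²⁻] = α₂·DIC; α₂ = 0.007382, so [CO3²⁻] = 0.007382 × 2.599 = 0.0192 mmol/kg = 19.2 μmol/kg

[CO3²⁻] = 19.2 μmol/kg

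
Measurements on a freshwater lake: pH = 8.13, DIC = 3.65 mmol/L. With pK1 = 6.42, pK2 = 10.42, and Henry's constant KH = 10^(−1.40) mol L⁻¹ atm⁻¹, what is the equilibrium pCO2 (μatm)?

α₀ = 1 / (1 + K1/[H⁺] + K1K2/[H⁺]²) = 1 / (1 + 10^+1.71 + 10^-0.58)
   = 1 / (1 + 51.286 + 0.26303) = 1/52.549 = 0.01903
[CO2*] = α₀ × DIC = 0.01903 × 3.65 = 0.06946 mmol/L
pCO2 = [CO2*]/KH = 6.946×10^-5 / 3.981×10^-2 = 1740 μatm

pCO2 = 1740 μatm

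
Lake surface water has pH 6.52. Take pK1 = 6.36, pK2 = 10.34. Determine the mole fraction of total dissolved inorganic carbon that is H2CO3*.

α₀ = 1 / (1 + K1/[H⁺] + K1K2/[H⁺]²) = 1 / (1 + 10^+0.16 + 10^-3.66)
   = 1 / (1 + 1.4454 + 0.00021878) = 1/2.4457 = 0.4089

α₀ = 0.409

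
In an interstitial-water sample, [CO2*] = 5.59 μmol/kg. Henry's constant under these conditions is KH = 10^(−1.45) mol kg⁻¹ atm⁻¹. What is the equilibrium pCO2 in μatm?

pCO2 = 158 μatm

KH = 10^(−1.45) = 3.548×10^-2 mol kg⁻¹ atm⁻¹
pCO2 = [CO2*]/KH = 5.59×10^-6 / 3.548×10^-2 = 1.58×10^-4 atm = 158 μatm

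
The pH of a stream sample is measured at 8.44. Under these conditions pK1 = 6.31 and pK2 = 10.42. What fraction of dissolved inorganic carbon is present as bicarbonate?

α₁ = 1 / (1 + [H⁺]/K1 + K2/[H⁺]) = 1 / (1 + 10^-2.13 + 10^-1.98)
   = 1 / (1 + 0.0074131 + 0.010471) = 1/1.0179 = 0.9824

α₁ = 0.982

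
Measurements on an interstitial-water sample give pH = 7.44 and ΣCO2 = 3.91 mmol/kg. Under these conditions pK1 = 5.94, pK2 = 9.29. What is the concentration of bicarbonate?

α₁ = 1 / (1 + [H⁺]/K1 + K2/[H⁺]) = 1 / (1 + 10^-1.50 + 10^-1.85)
   = 1 / (1 + 0.031623 + 0.014125) = 1/1.0457 = 0.9563
[HCO3⁻] = α₁ × DIC = 0.9563 × 3.91 = 3.74 mmol/kg

[HCO3⁻] = 3.74 mmol/kg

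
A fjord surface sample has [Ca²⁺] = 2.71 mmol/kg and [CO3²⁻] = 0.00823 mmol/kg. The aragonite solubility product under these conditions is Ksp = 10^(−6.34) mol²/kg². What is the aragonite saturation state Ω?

Ω = 0.0488

Ksp = 10^(−6.34) = 4.571×10^-7
Ω = [Ca²⁺][CO3²⁻]/Ksp = (2.71×10^-3)(0.00823×10^-3) / 4.571×10^-7 = 0.0488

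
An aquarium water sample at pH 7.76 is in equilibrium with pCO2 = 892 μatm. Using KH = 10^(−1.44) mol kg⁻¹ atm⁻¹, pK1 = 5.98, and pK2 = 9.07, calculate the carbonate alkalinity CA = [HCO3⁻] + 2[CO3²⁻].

[CO2*] = KH · pCO2 = 10^(−1.44) × 892×10^-6 = 3.239×10^-5 mol/kg
α₀ = 1/(1 + K1/[H⁺] + K1K2/[H⁺]²) = 1/(1 + 10^+1.78 + 10^+0.47) = 0.01557
DIC = [CO2*]/α₀ = 3.239×10^-5 / 0.01557 = 2.079 mmol/kg
CA = (α₁ + 2α₂)·DIC = (0.9385 + 2×0.04596) × 2.079 = 2.14 mmol/kg

CA = 2.14 mmol/kg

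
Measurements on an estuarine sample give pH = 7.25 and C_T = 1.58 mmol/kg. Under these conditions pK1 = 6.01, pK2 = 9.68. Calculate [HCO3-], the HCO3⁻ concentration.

α₁ = 1 / (1 + [H⁺]/K1 + K2/[H⁺]) = 1 / (1 + 10^-1.24 + 10^-2.43)
   = 1 / (1 + 0.057544 + 0.0037154) = 1/1.0613 = 0.9423
[HCO3⁻] = α₁ × DIC = 0.9423 × 1.58 = 1.49 mmol/kg

[HCO3⁻] = 1.49 mmol/kg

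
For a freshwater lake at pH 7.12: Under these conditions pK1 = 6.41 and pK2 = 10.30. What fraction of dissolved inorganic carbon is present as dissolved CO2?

α₀ = 1 / (1 + K1/[H⁺] + K1K2/[H⁺]²) = 1 / (1 + 10^+0.71 + 10^-2.47)
   = 1 / (1 + 5.1286 + 0.0033884) = 1/6.1320 = 0.1631

α₀ = 0.163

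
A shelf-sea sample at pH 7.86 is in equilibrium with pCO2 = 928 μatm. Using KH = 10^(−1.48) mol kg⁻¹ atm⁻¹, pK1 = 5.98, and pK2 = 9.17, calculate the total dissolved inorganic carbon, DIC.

DIC = 2.48 mmol/kg

[CO2*] = KH · pCO2 = 10^(−1.48) × 928×10^-6 = 3.073×10^-5 mol/kg
α₀ = 1/(1 + K1/[H⁺] + K1K2/[H⁺]²) = 1/(1 + 10^+1.88 + 10^+0.57) = 0.01241
DIC = [CO2*]/α₀ = 3.073×10^-5 / 0.01241 = 2.48 mmol/kg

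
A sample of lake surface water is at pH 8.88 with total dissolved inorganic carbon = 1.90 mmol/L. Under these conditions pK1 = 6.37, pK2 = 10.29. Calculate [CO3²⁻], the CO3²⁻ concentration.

[CO3²⁻] = 0.0709 mmol/L

α₂ = 1 / (1 + [H⁺]/K2 + [H⁺]²/(K1K2)) = 1 / (1 + 10^+1.41 + 10^-1.10)
   = 1 / (1 + 25.704 + 0.079433) = 1/26.783 = 0.03734
[CO3²⁻] = α₂ × DIC = 0.03734 × 1.90 = 0.0709 mmol/L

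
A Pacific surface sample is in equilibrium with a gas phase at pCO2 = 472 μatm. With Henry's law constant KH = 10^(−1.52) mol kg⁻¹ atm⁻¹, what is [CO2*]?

KH = 10^(−1.52) = 3.020×10^-2 mol kg⁻¹ atm⁻¹
[CO2*] = KH · pCO2 = 3.020×10^-2 × 472×10^-6 atm = 1.43×10^-5 mol/kg

[CO2*] = 14.3 μmol/kg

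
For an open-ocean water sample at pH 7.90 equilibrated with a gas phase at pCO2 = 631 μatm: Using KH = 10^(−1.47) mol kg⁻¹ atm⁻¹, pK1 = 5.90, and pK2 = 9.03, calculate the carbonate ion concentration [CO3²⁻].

[CO3²⁻] = 0.159 mmol/kg

[CO2*] = KH · pCO2 = 10^(−1.47) × 631×10^-6 = 2.138×10^-5 mol/kg
α₀ = 1/(1 + K1/[H⁺] + K1K2/[H⁺]²) = 1/(1 + 10^+2.00 + 10^+0.87) = 0.009224
DIC = [CO2*]/α₀ = 2.138×10^-5 / 0.009224 = 2.318 mmol/kg
[CO3²⁻] = α₂·DIC; α₂ = 0.06838, so [CO3²⁻] = 0.06838 × 2.318 = 0.159 mmol/kg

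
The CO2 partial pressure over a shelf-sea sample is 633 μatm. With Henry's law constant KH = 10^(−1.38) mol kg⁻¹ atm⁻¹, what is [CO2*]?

KH = 10^(−1.38) = 4.169×10^-2 mol kg⁻¹ atm⁻¹
[CO2*] = KH · pCO2 = 4.169×10^-2 × 633×10^-6 atm = 2.64×10^-5 mol/kg

[CO2*] = 26.4 μmol/kg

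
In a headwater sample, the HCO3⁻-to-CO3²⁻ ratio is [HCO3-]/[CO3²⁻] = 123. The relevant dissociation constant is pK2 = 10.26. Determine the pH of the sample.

pH = 8.17

From K2 = [H⁺][CO3²⁻]/[HCO3-]:  pH = pK2 − log₁₀([HCO3-]/[CO3²⁻])
log₁₀(123) = +2.090
pH = 10.26 − (+2.090) = 8.17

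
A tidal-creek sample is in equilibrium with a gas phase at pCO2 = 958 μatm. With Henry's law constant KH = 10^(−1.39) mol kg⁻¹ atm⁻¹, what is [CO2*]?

KH = 10^(−1.39) = 4.074×10^-2 mol kg⁻¹ atm⁻¹
[CO2*] = KH · pCO2 = 4.074×10^-2 × 958×10^-6 atm = 3.90×10^-5 mol/kg

[CO2*] = 39.0 μmol/kg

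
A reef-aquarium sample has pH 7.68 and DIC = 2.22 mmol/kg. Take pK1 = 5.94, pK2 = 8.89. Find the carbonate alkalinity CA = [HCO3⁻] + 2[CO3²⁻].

CA = 2.31 mmol/kg

CA = [HCO3⁻] + 2[CO3²⁻] = (α₁ + 2α₂)·DIC
At pH 7.68: [H⁺]/K1 = 10^-1.74 = 0.018197, K2/[H⁺] = 10^-1.21 = 0.061660
α₁ = 1/(1 + 0.018197 + 0.061660) = 1/1.0799 = 0.9260; α₂ = α₁·K2/[H⁺] = 0.05710
α₁ + 2α₂ = 1.0402
CA = 1.0402 × 2.22 = 2.31 mmol/kg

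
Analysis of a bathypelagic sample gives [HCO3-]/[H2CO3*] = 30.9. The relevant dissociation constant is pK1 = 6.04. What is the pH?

pH = 7.53

From K1 = [H⁺][HCO3-]/[H2CO3*]:  pH = pK1 + log₁₀([HCO3-]/[H2CO3*])
log₁₀(30.9) = +1.490
pH = 6.04 + (+1.490) = 7.53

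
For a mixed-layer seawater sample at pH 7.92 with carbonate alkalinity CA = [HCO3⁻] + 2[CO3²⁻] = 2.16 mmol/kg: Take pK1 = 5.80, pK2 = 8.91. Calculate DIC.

DIC = 1.99 mmol/kg

CA = [HCO3⁻] + 2[CO3²⁻] = (α₁ + 2α₂)·DIC
At pH 7.92: [H⁺]/K1 = 10^-2.12 = 0.0075858, K2/[H⁺] = 10^-0.99 = 0.10233
α₁ = 1/(1 + 0.0075858 + 0.10233) = 1/1.1099 = 0.9010; α₂ = α₁·K2/[H⁺] = 0.09220
α₁ + 2α₂ = 1.0854
DIC = CA / (α₁ + 2α₂) = 2.16 / 1.0854 = 1.99 mmol/kg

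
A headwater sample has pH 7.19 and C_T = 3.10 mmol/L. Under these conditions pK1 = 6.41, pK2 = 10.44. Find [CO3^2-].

[CO3²⁻] = 1.49 μmol/L

α₂ = 1 / (1 + [H⁺]/K2 + [H⁺]²/(K1K2)) = 1 / (1 + 10^+3.25 + 10^+2.47)
   = 1 / (1 + 1778.3 + 295.12) = 1/2074.4 = 0.0004821
[CO3²⁻] = α₂ × DIC = 0.0004821 × 3.10 = 0.00149 mmol/L = 1.49 μmol/L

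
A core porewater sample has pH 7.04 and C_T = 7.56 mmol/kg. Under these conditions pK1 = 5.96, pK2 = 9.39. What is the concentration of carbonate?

α₂ = 1 / (1 + [H⁺]/K2 + [H⁺]²/(K1K2)) = 1 / (1 + 10^+2.35 + 10^+1.27)
   = 1 / (1 + 223.87 + 18.621) = 1/243.49 = 0.004107
[CO3²⁻] = α₂ × DIC = 0.004107 × 7.56 = 0.0310 mmol/kg

[CO3²⁻] = 0.0310 mmol/kg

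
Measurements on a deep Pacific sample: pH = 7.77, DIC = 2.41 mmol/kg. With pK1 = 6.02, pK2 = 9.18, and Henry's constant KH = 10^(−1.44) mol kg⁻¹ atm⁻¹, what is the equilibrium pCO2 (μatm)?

α₀ = 1 / (1 + K1/[H⁺] + K1K2/[H⁺]²) = 1 / (1 + 10^+1.75 + 10^+0.34)
   = 1 / (1 + 56.234 + 2.1878) = 1/59.422 = 0.01683
[CO2*] = α₀ × DIC = 0.01683 × 2.41 = 0.04056 mmol/kg
pCO2 = [CO2*]/KH = 4.056×10^-5 / 3.631×10^-2 = 1120 μatm

pCO2 = 1120 μatm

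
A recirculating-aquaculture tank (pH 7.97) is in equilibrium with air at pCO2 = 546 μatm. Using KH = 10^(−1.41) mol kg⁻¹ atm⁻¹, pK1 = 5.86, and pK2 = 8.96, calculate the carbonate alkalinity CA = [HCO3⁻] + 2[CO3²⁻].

[CO2*] = KH · pCO2 = 10^(−1.41) × 546×10^-6 = 2.124×10^-5 mol/kg
α₀ = 1/(1 + K1/[H⁺] + K1K2/[H⁺]²) = 1/(1 + 10^+2.11 + 10^+1.12) = 0.006993
DIC = [CO2*]/α₀ = 2.124×10^-5 / 0.006993 = 3.038 mmol/kg
CA = (α₁ + 2α₂)·DIC = (0.9008 + 2×0.09218) × 3.038 = 3.30 mmol/kg

CA = 3.30 mmol/kg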